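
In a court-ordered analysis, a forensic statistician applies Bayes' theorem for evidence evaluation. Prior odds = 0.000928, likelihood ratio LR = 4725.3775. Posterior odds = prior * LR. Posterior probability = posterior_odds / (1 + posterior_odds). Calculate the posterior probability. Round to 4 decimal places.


Bayesian evidence evaluation:
Posterior odds = prior_odds * LR = 0.000928 * 4725.3775 = 4.38515
Posterior probability = posterior_odds / (1 + posterior_odds)
= 4.38515 / (1 + 4.38515)
= 4.38515 / 5.38515
= 0.8143

0.8143


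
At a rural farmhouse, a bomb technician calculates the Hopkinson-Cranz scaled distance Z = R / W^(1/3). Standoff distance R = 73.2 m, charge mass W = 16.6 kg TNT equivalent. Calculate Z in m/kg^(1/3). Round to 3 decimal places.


Scaled distance calculation:
W^(1/3) = 16.6^(1/3) = 2.550954
Z = R / W^(1/3) = 73.2 / 2.550954
Z = 28.695 m/kg^(1/3)

28.695


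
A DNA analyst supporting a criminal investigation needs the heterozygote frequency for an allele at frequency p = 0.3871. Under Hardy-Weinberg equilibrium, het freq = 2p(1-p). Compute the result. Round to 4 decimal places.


Hardy-Weinberg heterozygote frequency:
q = 1 - p = 1 - 0.3871 = 0.6129
2pq = 2 * 0.3871 * 0.6129 = 0.4745

0.4745


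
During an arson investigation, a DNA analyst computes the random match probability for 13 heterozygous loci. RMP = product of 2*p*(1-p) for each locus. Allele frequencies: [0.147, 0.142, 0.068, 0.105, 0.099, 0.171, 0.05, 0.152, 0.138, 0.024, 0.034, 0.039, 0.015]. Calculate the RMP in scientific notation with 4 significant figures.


Computing RMP for 13 loci:
Locus 1: 2 * 0.147 * 0.853 = 0.250782
Locus 2: 2 * 0.142 * 0.858 = 0.243672
Locus 3: 2 * 0.068 * 0.932 = 0.126752
Locus 4: 2 * 0.105 * 0.895 = 0.18795
Locus 5: 2 * 0.099 * 0.901 = 0.178398
Locus 6: 2 * 0.171 * 0.829 = 0.283518
Locus 7: 2 * 0.05 * 0.95 = 0.095
Locus 8: 2 * 0.152 * 0.848 = 0.257792
Locus 9: 2 * 0.138 * 0.862 = 0.237912
Locus 10: 2 * 0.024 * 0.976 = 0.046848
Locus 11: 2 * 0.034 * 0.966 = 0.065688
Locus 12: 2 * 0.039 * 0.961 = 0.074958
Locus 13: 2 * 0.015 * 0.985 = 0.02955
RMP = 2.924e-12

2.924e-12


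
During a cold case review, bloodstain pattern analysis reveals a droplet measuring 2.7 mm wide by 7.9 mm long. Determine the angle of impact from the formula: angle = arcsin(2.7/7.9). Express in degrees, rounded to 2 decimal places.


Blood spatter impact angle calculation:
width / length = 2.7 / 7.9 = 0.341772
angle = arcsin(0.341772)
angle = 19.98 degrees

19.98


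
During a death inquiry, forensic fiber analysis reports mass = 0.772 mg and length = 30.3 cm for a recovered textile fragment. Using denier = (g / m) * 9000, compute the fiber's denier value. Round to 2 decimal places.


Denier calculation:
Mass in grams = 0.772 mg / 1000 = 0.000772 g
Length in meters = 30.3 cm / 100 = 0.303 m
Linear density = mass / length = 0.000772 / 0.303 = 0.00254785 g/m
Denier = (g/m) * 9000 = 0.00254785 * 9000 = 22.93

22.93


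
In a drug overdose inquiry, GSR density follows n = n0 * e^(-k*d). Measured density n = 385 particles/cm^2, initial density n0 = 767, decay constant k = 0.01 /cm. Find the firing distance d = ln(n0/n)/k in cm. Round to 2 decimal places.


GSR distance calculation:
n0/n = 767 / 385 = 1.992208
ln(n0/n) = 0.689244
d = 0.689244 / 0.01 = 68.92 cm

68.92


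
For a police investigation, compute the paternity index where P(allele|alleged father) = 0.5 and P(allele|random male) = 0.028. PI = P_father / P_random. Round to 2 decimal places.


Paternity Index calculation:
PI = P(allele|father) / P(allele|random)
PI = 0.5 / 0.028
PI = 17.86

17.86


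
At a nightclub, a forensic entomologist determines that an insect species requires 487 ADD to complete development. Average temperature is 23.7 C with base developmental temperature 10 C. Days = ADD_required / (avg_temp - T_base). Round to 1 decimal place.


Insect development time:
Effective temperature = avg_temp - T_base = 23.7 - 10 = 13.7 C
Days = ADD / effective_temp = 487 / 13.7 = 35.5 days

35.5


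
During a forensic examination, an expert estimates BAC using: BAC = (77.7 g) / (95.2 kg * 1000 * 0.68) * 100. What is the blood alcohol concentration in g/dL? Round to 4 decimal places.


Applying the Widmark formula:
BAC = (dose_g / (body_wt * 1000 * r)) * 100
Denominator = 95.2 * 1000 * 0.68 = 64736
BAC = (77.7 / 64736) * 100
BAC = 0.1200 g/dL

0.1200


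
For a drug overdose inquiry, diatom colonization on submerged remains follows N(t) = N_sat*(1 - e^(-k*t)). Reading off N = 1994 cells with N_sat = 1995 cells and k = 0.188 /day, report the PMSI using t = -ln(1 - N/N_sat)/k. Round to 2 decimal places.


PMSI from diatom colonization curve:
N / N_sat = 1994 / 1995 = 0.999499
1 - N/N_sat = 0.000501
ln(1 - N/N_sat) = -7.598904
t = -ln(1 - N/N_sat) / k = -(-7.598904) / 0.188 = 40.42 days

40.42


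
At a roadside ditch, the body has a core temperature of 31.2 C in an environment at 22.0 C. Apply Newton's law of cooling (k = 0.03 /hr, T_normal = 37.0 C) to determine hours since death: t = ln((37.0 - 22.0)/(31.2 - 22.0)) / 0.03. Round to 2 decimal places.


Using Newton's law of cooling:
t = ln((T_normal - T_ambient) / (T_body - T_ambient)) / k
T_normal - T_ambient = 15.0
T_body - T_ambient = 9.2
Ratio = 1.630435
ln(ratio) = 0.488847
t = 0.488847 / 0.03 = 16.29 hours

16.29


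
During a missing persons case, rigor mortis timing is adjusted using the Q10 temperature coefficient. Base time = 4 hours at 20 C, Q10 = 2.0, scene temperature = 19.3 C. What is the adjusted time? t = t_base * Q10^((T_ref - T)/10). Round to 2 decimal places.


Rigor mortis time adjustment:
Exponent = (T_ref - T_actual) / 10 = (20 - 19.3) / 10 = 0.07
Q10 factor = 2.0^0.07 = 1.04972
t_adjusted = 4 * 1.04972 = 4.20 hours

4.20


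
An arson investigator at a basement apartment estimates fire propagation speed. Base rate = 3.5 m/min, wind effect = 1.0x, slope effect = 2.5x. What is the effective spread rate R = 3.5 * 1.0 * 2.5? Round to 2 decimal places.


Fire spread rate calculation:
R = R0 * wind_factor * slope_factor
= 3.5 * 1.0 * 2.5
= 3.5 * 2.5
= 8.75 m/min

8.75


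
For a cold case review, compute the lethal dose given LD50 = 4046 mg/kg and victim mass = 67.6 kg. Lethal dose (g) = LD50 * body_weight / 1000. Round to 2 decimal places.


Lethal dose calculation:
Lethal dose = LD50 * body_weight / 1000
= 4046 * 67.6 / 1000
= 273509.6 / 1000
= 273.51 g

273.51


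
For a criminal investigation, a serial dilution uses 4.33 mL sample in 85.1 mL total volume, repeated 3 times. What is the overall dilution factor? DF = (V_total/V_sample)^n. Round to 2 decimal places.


Dilution factor calculation:
Single dilution = V_total / V_sample = 85.1 / 4.33 ≈ 19.65358
Number of dilutions = 3
Total DF = (85.1 / 4.33)^3 (full precision, rounded at the end) = 7591.45

7591.45


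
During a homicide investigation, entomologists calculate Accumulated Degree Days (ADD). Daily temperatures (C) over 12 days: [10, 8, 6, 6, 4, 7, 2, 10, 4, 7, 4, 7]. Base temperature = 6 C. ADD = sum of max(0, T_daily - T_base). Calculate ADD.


Computing ADD day by day:
Day 1: max(0, 10 - 6) = 4
Day 2: max(0, 8 - 6) = 2
Day 3: max(0, 6 - 6) = 0
Day 4: max(0, 6 - 6) = 0
Day 5: max(0, 4 - 6) = 0
Day 6: max(0, 7 - 6) = 1
Day 7: max(0, 2 - 6) = 0
Day 8: max(0, 10 - 6) = 4
Day 9: max(0, 4 - 6) = 0
Day 10: max(0, 7 - 6) = 1
Day 11: max(0, 4 - 6) = 0
Day 12: max(0, 7 - 6) = 1
Total ADD = 13

13


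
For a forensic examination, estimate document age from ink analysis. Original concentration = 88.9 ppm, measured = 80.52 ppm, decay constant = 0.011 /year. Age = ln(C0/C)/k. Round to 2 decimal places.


Document age estimation:
C0/C = 88.9 / 80.52 = 1.104074
ln(C0/C) = 0.099007
t = 0.099007 / 0.011 = 9.00 years

9.00


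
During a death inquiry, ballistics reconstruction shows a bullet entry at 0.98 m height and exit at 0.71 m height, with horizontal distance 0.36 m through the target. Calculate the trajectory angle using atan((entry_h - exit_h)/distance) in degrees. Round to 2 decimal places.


Bullet trajectory angle:
Height difference = 0.98 - 0.71 = 0.27 m
angle = atan(0.27 / 0.36)
angle = atan(0.75)
angle = 36.87 degrees

36.87


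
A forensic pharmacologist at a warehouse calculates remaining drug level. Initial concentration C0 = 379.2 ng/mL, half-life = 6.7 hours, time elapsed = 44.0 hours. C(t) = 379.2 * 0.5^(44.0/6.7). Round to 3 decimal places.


Drug concentration decay:
Number of half-lives = t / t_half = 44.0 / 6.7 = 6.567164
Decay factor = 0.5^6.567164 = 0.01054597
C(t) = 379.2 * 0.01054597 = 3.999 ng/mL

3.999


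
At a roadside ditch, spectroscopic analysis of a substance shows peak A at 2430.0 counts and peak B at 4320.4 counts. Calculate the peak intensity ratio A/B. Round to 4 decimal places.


Spectral peak ratio:
Peak A = 2430.0 counts
Peak B = 4320.4 counts
Ratio = 2430.0 / 4320.4 = 0.5624

0.5624


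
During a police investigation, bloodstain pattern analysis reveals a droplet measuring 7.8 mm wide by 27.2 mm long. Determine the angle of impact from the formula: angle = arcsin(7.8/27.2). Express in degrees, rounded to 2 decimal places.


Blood spatter impact angle calculation:
width / length = 7.8 / 27.2 = 0.286765
angle = arcsin(0.286765)
angle = 16.66 degrees

16.66


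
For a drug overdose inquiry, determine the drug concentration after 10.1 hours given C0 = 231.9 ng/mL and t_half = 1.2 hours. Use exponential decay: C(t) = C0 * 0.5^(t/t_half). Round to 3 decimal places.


Drug concentration decay:
Number of half-lives = t / t_half = 10.1 / 1.2 = 8.416667
Decay factor = 0.5^8.416667 = 0.00292638
C(t) = 231.9 * 0.00292638 = 0.679 ng/mL

0.679


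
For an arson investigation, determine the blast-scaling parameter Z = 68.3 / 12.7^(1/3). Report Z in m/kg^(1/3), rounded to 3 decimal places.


Scaled distance calculation:
W^(1/3) = 12.7^(1/3) = 2.333107
Z = R / W^(1/3) = 68.3 / 2.333107
Z = 29.274 m/kg^(1/3)

29.274


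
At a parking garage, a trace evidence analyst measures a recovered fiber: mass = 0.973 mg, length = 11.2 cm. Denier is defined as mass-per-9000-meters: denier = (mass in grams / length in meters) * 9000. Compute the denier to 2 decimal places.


Denier calculation:
Mass in grams = 0.973 mg / 1000 = 0.000973 g
Length in meters = 11.2 cm / 100 = 0.112 m
Linear density = mass / length = 0.000973 / 0.112 = 0.0086875 g/m
Denier = (g/m) * 9000 = 0.0086875 * 9000 = 78.19

78.19


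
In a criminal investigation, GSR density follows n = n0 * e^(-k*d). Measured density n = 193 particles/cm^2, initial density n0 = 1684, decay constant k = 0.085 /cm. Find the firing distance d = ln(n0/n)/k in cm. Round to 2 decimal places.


GSR distance calculation:
n0/n = 1684 / 193 = 8.725389
ln(n0/n) = 2.166237
d = 2.166237 / 0.085 = 25.49 cm

25.49


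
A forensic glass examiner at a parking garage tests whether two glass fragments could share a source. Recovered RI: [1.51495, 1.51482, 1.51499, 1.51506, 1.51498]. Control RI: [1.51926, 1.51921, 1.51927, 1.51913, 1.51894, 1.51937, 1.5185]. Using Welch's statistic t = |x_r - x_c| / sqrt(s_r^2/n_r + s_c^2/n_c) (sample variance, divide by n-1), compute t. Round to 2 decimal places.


Welch's t-criterion for glass RI comparison:
Recovered mean = sum / n_r = 7.5748 / 5 = 1.51496
Control mean = sum / n_c = 10.63368 / 7 = 1.5190971
Recovered sample variance s_r^2 = 7.75e-09
Control sample variance s_c^2 = 8.76571e-08
Welch SE (unpooled) = sqrt(s_r^2/n_r + s_c^2/n_c) = sqrt(1.55e-09 + 1.25224e-08) = sqrt(1.40724e-08) = 0.000118627
|mean_r - mean_c| = 0.00413714
t = 0.00413714 / 0.000118627 = 34.88

34.88


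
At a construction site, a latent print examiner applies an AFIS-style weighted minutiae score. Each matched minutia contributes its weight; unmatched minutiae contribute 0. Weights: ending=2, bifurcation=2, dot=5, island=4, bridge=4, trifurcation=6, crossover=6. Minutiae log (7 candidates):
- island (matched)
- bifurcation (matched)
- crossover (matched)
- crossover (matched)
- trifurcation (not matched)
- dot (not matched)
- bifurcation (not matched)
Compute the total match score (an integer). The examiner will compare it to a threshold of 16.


Weighted minutiae match score:
  island: matched, +4 (running total 4)
  bifurcation: matched, +2 (running total 6)
  crossover: matched, +6 (running total 12)
  crossover: matched, +6 (running total 18)
  trifurcation: not matched, +0
  dot: not matched, +0
  bifurcation: not matched, +0
Total score = 18
Threshold = 16; verdict = identification

18


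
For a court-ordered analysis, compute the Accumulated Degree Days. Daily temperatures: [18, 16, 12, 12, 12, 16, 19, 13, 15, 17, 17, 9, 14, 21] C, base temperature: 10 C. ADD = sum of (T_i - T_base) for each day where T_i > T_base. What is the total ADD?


Computing ADD day by day:
Day 1: max(0, 18 - 10) = 8
Day 2: max(0, 16 - 10) = 6
Day 3: max(0, 12 - 10) = 2
Day 4: max(0, 12 - 10) = 2
Day 5: max(0, 12 - 10) = 2
Day 6: max(0, 16 - 10) = 6
Day 7: max(0, 19 - 10) = 9
Day 8: max(0, 13 - 10) = 3
Day 9: max(0, 15 - 10) = 5
Day 10: max(0, 17 - 10) = 7
Day 11: max(0, 17 - 10) = 7
Day 12: max(0, 9 - 10) = 0
Day 13: max(0, 14 - 10) = 4
Day 14: max(0, 21 - 10) = 11
Total ADD = 72

72


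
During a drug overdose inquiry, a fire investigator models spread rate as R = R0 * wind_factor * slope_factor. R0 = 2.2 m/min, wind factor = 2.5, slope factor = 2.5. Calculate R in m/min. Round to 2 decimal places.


Fire spread rate calculation:
R = R0 * wind_factor * slope_factor
= 2.2 * 2.5 * 2.5
= 5.5 * 2.5
= 13.75 m/min

13.75


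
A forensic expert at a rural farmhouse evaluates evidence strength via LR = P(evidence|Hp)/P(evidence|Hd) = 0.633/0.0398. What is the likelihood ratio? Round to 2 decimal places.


Likelihood ratio calculation:
LR = P(E|Hp) / P(E|Hd)
LR = 0.633 / 0.0398
LR = 15.90

15.90


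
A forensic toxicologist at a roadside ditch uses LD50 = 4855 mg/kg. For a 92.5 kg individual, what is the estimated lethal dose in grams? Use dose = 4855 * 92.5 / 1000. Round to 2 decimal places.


Lethal dose calculation:
Lethal dose = LD50 * body_weight / 1000
= 4855 * 92.5 / 1000
= 449087.5 / 1000
= 449.09 g

449.09


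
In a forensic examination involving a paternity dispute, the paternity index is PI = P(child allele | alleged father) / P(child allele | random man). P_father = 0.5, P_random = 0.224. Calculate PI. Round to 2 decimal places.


Paternity Index calculation:
PI = P(allele|father) / P(allele|random)
PI = 0.5 / 0.224
PI = 2.23

2.23


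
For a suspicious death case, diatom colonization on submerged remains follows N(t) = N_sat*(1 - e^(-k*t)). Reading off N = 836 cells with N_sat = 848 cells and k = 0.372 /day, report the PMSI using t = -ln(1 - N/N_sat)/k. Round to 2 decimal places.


PMSI from diatom colonization curve:
N / N_sat = 836 / 848 = 0.985849
1 - N/N_sat = 0.014151
ln(1 - N/N_sat) = -4.25797
t = -ln(1 - N/N_sat) / k = -(-4.25797) / 0.372 = 11.45 days

11.45


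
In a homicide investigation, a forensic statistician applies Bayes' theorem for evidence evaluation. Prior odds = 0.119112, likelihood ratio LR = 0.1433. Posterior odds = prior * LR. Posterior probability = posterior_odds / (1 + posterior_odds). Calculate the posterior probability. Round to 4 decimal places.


Bayesian evidence evaluation:
Posterior odds = prior_odds * LR = 0.119112 * 0.1433 = 0.01706875
Posterior probability = posterior_odds / (1 + posterior_odds)
= 0.01706875 / (1 + 0.01706875)
= 0.01706875 / 1.01706875
= 0.0168

0.0168


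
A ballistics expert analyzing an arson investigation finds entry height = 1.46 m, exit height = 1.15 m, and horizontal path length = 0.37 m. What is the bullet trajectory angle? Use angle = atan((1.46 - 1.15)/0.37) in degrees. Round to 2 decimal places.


Bullet trajectory angle:
Height difference = 1.46 - 1.15 = 0.31 m
angle = atan(0.31 / 0.37)
angle = atan(0.837838)
angle = 39.96 degrees

39.96


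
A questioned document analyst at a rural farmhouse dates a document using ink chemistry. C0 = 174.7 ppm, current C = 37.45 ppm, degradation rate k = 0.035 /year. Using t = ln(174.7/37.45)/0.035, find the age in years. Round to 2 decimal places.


Document age estimation:
C0/C = 174.7 / 37.45 = 4.664887
ln(C0/C) = 1.540064
t = 1.540064 / 0.035 = 44.00 years

44.00


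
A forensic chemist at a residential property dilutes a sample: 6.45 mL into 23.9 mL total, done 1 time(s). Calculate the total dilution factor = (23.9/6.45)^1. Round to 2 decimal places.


Dilution factor calculation:
Single dilution = V_total / V_sample = 23.9 / 6.45 ≈ 3.705426
Number of dilutions = 1
Total DF = (23.9 / 6.45)^1 (full precision, rounded at the end) = 3.71

3.71


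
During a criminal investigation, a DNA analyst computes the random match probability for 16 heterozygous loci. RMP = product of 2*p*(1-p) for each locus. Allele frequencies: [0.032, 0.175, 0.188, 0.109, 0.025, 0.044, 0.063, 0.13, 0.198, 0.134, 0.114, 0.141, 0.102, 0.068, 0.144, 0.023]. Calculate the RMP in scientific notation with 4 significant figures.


Computing RMP for 16 loci:
Locus 1: 2 * 0.032 * 0.968 = 0.061952
Locus 2: 2 * 0.175 * 0.825 = 0.28875
Locus 3: 2 * 0.188 * 0.812 = 0.305312
Locus 4: 2 * 0.109 * 0.891 = 0.194238
Locus 5: 2 * 0.025 * 0.975 = 0.04875
Locus 6: 2 * 0.044 * 0.956 = 0.084128
Locus 7: 2 * 0.063 * 0.937 = 0.118062
Locus 8: 2 * 0.13 * 0.87 = 0.2262
Locus 9: 2 * 0.198 * 0.802 = 0.317592
Locus 10: 2 * 0.134 * 0.866 = 0.232088
Locus 11: 2 * 0.114 * 0.886 = 0.202008
Locus 12: 2 * 0.141 * 0.859 = 0.242238
Locus 13: 2 * 0.102 * 0.898 = 0.183192
Locus 14: 2 * 0.068 * 0.932 = 0.126752
Locus 15: 2 * 0.144 * 0.856 = 0.246528
Locus 16: 2 * 0.023 * 0.977 = 0.044942
RMP = 1.078e-13

1.078e-13


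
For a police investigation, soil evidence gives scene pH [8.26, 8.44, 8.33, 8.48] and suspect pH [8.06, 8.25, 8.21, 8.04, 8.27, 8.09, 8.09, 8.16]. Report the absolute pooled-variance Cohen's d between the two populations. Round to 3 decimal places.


Pooled-variance Cohen's d for soil pH comparison:
Scene mean = 33.51 / 4 = 8.3775
Suspect mean = 65.17 / 8 = 8.14625
Scene sample variance s_s^2 = 0.010158
Suspect sample variance s_c^2 = 0.007913
Pooled variance = ((n_s-1)*s_s^2 + (n_c-1)*s_c^2) / (n_s + n_c - 2) = 0.008586
Pooled SD = sqrt(0.008586) = 0.092661
Mean difference = 0.23125
|d| = |0.23125| / 0.092661 = 2.496

2.496


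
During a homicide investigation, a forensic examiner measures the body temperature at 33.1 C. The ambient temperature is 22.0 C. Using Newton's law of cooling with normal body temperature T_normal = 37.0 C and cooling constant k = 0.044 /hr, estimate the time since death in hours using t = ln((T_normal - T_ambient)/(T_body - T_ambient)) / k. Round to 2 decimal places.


Using Newton's law of cooling:
t = ln((T_normal - T_ambient) / (T_body - T_ambient)) / k
T_normal - T_ambient = 15.0
T_body - T_ambient = 11.1
Ratio = 1.351351
ln(ratio) = 0.301105
t = 0.301105 / 0.044 = 6.84 hours

6.84


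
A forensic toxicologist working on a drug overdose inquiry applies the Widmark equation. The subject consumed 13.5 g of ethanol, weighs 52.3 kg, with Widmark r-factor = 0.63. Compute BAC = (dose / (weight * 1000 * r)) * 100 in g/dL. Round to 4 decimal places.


Applying the Widmark formula:
BAC = (dose_g / (body_wt * 1000 * r)) * 100
Denominator = 52.3 * 1000 * 0.63 = 32949
BAC = (13.5 / 32949) * 100
BAC = 0.0410 g/dL

0.0410


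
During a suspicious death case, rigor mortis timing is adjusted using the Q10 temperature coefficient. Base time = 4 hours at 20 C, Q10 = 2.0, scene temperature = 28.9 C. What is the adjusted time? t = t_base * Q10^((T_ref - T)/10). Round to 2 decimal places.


Rigor mortis time adjustment:
Exponent = (T_ref - T_actual) / 10 = (20 - 28.9) / 10 = -0.89
Q10 factor = 2.0^-0.89 = 0.53961
t_adjusted = 4 * 0.53961 = 2.16 hours

2.16


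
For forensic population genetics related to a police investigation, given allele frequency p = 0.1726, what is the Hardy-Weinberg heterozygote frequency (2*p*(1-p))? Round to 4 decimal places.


Hardy-Weinberg heterozygote frequency:
q = 1 - p = 1 - 0.1726 = 0.8274
2pq = 2 * 0.1726 * 0.8274 = 0.2856

0.2856


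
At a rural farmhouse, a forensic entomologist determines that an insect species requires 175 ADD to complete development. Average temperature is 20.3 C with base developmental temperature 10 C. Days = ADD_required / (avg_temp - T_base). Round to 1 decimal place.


Insect development time:
Effective temperature = avg_temp - T_base = 20.3 - 10 = 10.3 C
Days = ADD / effective_temp = 175 / 10.3 = 17.0 days

17.0


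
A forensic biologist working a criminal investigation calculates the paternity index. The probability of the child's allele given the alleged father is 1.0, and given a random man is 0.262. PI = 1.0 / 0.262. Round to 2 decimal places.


Paternity Index calculation:
PI = P(allele|father) / P(allele|random)
PI = 1.0 / 0.262
PI = 3.82

3.82


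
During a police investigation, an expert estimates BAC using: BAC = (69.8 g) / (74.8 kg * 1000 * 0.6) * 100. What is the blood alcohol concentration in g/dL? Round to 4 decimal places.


Applying the Widmark formula:
BAC = (dose_g / (body_wt * 1000 * r)) * 100
Denominator = 74.8 * 1000 * 0.6 = 44880
BAC = (69.8 / 44880) * 100
BAC = 0.1555 g/dL

0.1555


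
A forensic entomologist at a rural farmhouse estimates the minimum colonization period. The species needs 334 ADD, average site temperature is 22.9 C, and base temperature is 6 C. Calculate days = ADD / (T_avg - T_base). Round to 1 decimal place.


Insect development time:
Effective temperature = avg_temp - T_base = 22.9 - 6 = 16.9 C
Days = ADD / effective_temp = 334 / 16.9 = 19.8 days

19.8


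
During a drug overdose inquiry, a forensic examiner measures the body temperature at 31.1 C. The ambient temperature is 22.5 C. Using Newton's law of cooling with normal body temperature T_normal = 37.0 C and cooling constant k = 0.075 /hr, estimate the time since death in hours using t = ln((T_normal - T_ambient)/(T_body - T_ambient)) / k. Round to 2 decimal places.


Using Newton's law of cooling:
t = ln((T_normal - T_ambient) / (T_body - T_ambient)) / k
T_normal - T_ambient = 14.5
T_body - T_ambient = 8.6
Ratio = 1.686047
ln(ratio) = 0.522387
t = 0.522387 / 0.075 = 6.97 hours

6.97


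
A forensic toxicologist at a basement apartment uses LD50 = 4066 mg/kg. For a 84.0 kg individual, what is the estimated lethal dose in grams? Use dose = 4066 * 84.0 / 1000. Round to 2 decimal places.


Lethal dose calculation:
Lethal dose = LD50 * body_weight / 1000
= 4066 * 84.0 / 1000
= 341544 / 1000
= 341.54 g

341.54


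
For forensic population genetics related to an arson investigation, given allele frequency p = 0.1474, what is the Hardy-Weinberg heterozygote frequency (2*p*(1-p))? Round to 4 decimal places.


Hardy-Weinberg heterozygote frequency:
q = 1 - p = 1 - 0.1474 = 0.8526
2pq = 2 * 0.1474 * 0.8526 = 0.2513

0.2513


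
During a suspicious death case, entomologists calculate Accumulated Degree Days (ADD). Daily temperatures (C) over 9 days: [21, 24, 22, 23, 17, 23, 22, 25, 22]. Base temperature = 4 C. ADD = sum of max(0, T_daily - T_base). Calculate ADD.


Computing ADD day by day:
Day 1: max(0, 21 - 4) = 17
Day 2: max(0, 24 - 4) = 20
Day 3: max(0, 22 - 4) = 18
Day 4: max(0, 23 - 4) = 19
Day 5: max(0, 17 - 4) = 13
Day 6: max(0, 23 - 4) = 19
Day 7: max(0, 22 - 4) = 18
Day 8: max(0, 25 - 4) = 21
Day 9: max(0, 22 - 4) = 18
Total ADD = 163

163


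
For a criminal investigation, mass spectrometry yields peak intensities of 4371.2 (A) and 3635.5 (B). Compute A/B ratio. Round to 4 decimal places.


Spectral peak ratio:
Peak A = 4371.2 counts
Peak B = 3635.5 counts
Ratio = 4371.2 / 3635.5 = 1.2024

1.2024


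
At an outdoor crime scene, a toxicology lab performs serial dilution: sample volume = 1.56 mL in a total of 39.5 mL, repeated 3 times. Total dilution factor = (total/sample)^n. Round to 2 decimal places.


Dilution factor calculation:
Single dilution = V_total / V_sample = 39.5 / 1.56 ≈ 25.320513
Number of dilutions = 3
Total DF = (39.5 / 1.56)^3 (full precision, rounded at the end) = 16233.70

16233.70


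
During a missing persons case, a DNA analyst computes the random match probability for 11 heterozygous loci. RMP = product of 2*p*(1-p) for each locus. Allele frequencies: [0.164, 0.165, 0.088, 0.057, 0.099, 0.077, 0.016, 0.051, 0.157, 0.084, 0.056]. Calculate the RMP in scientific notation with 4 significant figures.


Computing RMP for 11 loci:
Locus 1: 2 * 0.164 * 0.836 = 0.274208
Locus 2: 2 * 0.165 * 0.835 = 0.27555
Locus 3: 2 * 0.088 * 0.912 = 0.160512
Locus 4: 2 * 0.057 * 0.943 = 0.107502
Locus 5: 2 * 0.099 * 0.901 = 0.178398
Locus 6: 2 * 0.077 * 0.923 = 0.142142
Locus 7: 2 * 0.016 * 0.984 = 0.031488
Locus 8: 2 * 0.051 * 0.949 = 0.096798
Locus 9: 2 * 0.157 * 0.843 = 0.264702
Locus 10: 2 * 0.084 * 0.916 = 0.153888
Locus 11: 2 * 0.056 * 0.944 = 0.105728
RMP = 4.340e-10

4.340e-10


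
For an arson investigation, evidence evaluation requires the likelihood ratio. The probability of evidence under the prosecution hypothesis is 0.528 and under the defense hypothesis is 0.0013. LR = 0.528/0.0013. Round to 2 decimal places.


Likelihood ratio calculation:
LR = P(E|Hp) / P(E|Hd)
LR = 0.528 / 0.0013
LR = 406.15

406.15


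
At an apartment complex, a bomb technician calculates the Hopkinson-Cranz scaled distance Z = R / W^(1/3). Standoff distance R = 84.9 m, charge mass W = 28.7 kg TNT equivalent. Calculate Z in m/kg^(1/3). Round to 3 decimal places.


Scaled distance calculation:
W^(1/3) = 28.7^(1/3) = 3.061686
Z = R / W^(1/3) = 84.9 / 3.061686
Z = 27.730 m/kg^(1/3)

27.730


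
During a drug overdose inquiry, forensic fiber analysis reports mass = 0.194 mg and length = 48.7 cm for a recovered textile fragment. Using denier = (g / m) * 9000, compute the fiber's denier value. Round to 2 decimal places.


Denier calculation:
Mass in grams = 0.194 mg / 1000 = 0.000194 g
Length in meters = 48.7 cm / 100 = 0.487 m
Linear density = mass / length = 0.000194 / 0.487 = 0.00039836 g/m
Denier = (g/m) * 9000 = 0.00039836 * 9000 = 3.59

3.59


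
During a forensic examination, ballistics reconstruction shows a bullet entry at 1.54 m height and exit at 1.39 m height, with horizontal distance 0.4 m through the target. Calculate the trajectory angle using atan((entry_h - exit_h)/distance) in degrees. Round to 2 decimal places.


Bullet trajectory angle:
Height difference = 1.54 - 1.39 = 0.15 m
angle = atan(0.15 / 0.4)
angle = atan(0.375)
angle = 20.56 degrees

20.56


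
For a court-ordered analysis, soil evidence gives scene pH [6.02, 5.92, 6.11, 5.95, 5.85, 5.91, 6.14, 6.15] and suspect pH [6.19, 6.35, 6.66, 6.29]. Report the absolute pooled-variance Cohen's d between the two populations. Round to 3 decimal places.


Pooled-variance Cohen's d for soil pH comparison:
Scene mean = 48.05 / 8 = 6.00625
Suspect mean = 25.49 / 4 = 6.3725
Scene sample variance s_s^2 = 0.013398
Suspect sample variance s_c^2 = 0.041092
Pooled variance = ((n_s-1)*s_s^2 + (n_c-1)*s_c^2) / (n_s + n_c - 2) = 0.021706
Pooled SD = sqrt(0.021706) = 0.14733
Mean difference = -0.36625
|d| = |-0.36625| / 0.14733 = 2.486

2.486


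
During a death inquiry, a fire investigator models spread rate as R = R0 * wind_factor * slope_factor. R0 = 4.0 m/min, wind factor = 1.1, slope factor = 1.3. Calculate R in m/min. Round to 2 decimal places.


Fire spread rate calculation:
R = R0 * wind_factor * slope_factor
= 4.0 * 1.1 * 1.3
= 4.4 * 1.3
= 5.72 m/min

5.72


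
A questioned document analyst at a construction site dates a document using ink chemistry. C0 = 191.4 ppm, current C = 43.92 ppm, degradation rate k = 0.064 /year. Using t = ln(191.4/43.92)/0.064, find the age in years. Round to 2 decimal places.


Document age estimation:
C0/C = 191.4 / 43.92 = 4.357923
ln(C0/C) = 1.471996
t = 1.471996 / 0.064 = 23.00 years

23.00


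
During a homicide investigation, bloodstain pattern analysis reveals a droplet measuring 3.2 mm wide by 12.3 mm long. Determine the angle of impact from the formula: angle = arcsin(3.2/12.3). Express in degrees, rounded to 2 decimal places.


Blood spatter impact angle calculation:
width / length = 3.2 / 12.3 = 0.260163
angle = arcsin(0.260163)
angle = 15.08 degrees

15.08


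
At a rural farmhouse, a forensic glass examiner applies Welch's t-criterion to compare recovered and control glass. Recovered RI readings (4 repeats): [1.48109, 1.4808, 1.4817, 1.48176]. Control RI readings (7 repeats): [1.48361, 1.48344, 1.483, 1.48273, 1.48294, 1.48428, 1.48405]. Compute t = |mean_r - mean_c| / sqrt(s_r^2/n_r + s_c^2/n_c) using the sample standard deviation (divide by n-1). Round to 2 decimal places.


Welch's t-criterion for glass RI comparison:
Recovered mean = sum / n_r = 5.92535 / 4 = 1.4813375
Control mean = sum / n_c = 10.38405 / 7 = 1.4834357
Recovered sample variance s_r^2 = 2.20025e-07
Control sample variance s_c^2 = 3.42362e-07
Welch SE (unpooled) = sqrt(s_r^2/n_r + s_c^2/n_c) = sqrt(5.50063e-08 + 4.89088e-08) = sqrt(1.03915e-07) = 0.000322358
|mean_r - mean_c| = 0.00209821
t = 0.00209821 / 0.000322358 = 6.51

6.51


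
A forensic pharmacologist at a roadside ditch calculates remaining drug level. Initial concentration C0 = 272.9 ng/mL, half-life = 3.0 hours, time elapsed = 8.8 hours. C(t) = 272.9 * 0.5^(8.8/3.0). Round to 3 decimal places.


Drug concentration decay:
Number of half-lives = t / t_half = 8.8 / 3.0 = 2.933333
Decay factor = 0.5^2.933333 = 0.1309118
C(t) = 272.9 * 0.1309118 = 35.726 ng/mL

35.726


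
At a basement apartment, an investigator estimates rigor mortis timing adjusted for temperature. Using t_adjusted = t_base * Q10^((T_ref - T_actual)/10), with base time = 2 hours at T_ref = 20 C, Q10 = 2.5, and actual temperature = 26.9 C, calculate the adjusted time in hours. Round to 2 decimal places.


Rigor mortis time adjustment:
Exponent = (T_ref - T_actual) / 10 = (20 - 26.9) / 10 = -0.69
Q10 factor = 2.5^-0.69 = 0.5314
t_adjusted = 2 * 0.5314 = 1.06 hours

1.06


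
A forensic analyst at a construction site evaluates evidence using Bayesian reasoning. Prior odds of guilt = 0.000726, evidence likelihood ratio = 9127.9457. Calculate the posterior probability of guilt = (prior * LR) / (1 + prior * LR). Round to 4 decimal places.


Bayesian evidence evaluation:
Posterior odds = prior_odds * LR = 0.000726 * 9127.9457 = 6.626889
Posterior probability = posterior_odds / (1 + posterior_odds)
= 6.626889 / (1 + 6.626889)
= 6.626889 / 7.626889
= 0.8689

0.8689


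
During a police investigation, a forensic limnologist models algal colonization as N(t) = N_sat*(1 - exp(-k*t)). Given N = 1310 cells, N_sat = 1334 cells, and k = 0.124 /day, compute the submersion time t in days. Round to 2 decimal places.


PMSI from diatom colonization curve:
N / N_sat = 1310 / 1334 = 0.982009
1 - N/N_sat = 0.017991
ln(1 - N/N_sat) = -4.017884
t = -ln(1 - N/N_sat) / k = -(-4.017884) / 0.124 = 32.40 days

32.40


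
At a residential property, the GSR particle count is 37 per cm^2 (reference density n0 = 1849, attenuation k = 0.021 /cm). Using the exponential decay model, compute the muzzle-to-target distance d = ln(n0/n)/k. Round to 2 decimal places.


GSR distance calculation:
n0/n = 1849 / 37 = 49.972973
ln(n0/n) = 3.911482
d = 3.911482 / 0.021 = 186.26 cm

186.26


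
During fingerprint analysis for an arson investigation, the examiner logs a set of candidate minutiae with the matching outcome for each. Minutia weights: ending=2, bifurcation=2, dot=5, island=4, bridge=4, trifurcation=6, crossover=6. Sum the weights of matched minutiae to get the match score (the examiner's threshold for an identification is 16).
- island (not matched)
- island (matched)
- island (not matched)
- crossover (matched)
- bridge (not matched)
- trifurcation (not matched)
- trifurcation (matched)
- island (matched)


Weighted minutiae match score:
  island: not matched, +0
  island: matched, +4 (running total 4)
  island: not matched, +0
  crossover: matched, +6 (running total 10)
  bridge: not matched, +0
  trifurcation: not matched, +0
  trifurcation: matched, +6 (running total 16)
  island: matched, +4 (running total 20)
Total score = 20
Threshold = 16; verdict = identification

20


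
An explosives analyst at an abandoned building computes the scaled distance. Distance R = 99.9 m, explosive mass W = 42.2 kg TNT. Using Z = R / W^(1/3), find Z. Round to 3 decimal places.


Scaled distance calculation:
W^(1/3) = 42.2^(1/3) = 3.481535
Z = R / W^(1/3) = 99.9 / 3.481535
Z = 28.694 m/kg^(1/3)

28.694


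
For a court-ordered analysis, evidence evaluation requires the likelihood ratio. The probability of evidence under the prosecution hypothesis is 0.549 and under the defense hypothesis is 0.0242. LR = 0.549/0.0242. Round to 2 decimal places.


Likelihood ratio calculation:
LR = P(E|Hp) / P(E|Hd)
LR = 0.549 / 0.0242
LR = 22.69

22.69


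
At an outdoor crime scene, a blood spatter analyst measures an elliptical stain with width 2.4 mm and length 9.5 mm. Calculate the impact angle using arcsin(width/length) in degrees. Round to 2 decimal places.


Blood spatter impact angle calculation:
width / length = 2.4 / 9.5 = 0.252632
angle = arcsin(0.252632)
angle = 14.63 degrees

14.63


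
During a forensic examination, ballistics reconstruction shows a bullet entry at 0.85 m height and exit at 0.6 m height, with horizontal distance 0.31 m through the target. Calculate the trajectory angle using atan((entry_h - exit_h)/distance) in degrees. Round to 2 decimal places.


Bullet trajectory angle:
Height difference = 0.85 - 0.6 = 0.25 m
angle = atan(0.25 / 0.31)
angle = atan(0.806452)
angle = 38.88 degrees

38.88


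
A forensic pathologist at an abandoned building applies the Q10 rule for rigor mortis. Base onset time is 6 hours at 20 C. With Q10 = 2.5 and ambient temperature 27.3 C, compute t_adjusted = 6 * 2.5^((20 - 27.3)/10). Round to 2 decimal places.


Rigor mortis time adjustment:
Exponent = (T_ref - T_actual) / 10 = (20 - 27.3) / 10 = -0.73
Q10 factor = 2.5^-0.73 = 0.51228
t_adjusted = 6 * 0.51228 = 3.07 hours

3.07


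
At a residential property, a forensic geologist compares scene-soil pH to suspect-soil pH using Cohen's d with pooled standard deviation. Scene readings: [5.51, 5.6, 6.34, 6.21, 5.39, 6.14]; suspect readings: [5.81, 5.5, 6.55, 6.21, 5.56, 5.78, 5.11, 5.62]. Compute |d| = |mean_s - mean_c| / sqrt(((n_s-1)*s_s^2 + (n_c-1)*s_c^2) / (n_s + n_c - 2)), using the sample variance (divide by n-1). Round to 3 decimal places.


Pooled-variance Cohen's d for soil pH comparison:
Scene mean = 35.19 / 6 = 5.865
Suspect mean = 46.14 / 8 = 5.7675
Scene sample variance s_s^2 = 0.16843
Suspect sample variance s_c^2 = 0.196964
Pooled variance = ((n_s-1)*s_s^2 + (n_c-1)*s_c^2) / (n_s + n_c - 2) = 0.185075
Pooled SD = sqrt(0.185075) = 0.430203
Mean difference = 0.0975
|d| = |0.0975| / 0.430203 = 0.227

0.227


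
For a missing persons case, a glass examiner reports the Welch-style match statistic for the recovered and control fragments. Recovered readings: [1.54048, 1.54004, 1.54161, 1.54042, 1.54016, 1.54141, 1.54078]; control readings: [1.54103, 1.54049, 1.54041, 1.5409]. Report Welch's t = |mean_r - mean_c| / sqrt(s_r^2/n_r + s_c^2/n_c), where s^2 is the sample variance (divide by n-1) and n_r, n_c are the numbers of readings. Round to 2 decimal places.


Welch's t-criterion for glass RI comparison:
Recovered mean = sum / n_r = 10.7849 / 7 = 1.5407
Control mean = sum / n_c = 6.16283 / 4 = 1.5407075
Recovered sample variance s_r^2 = 3.65433e-07
Control sample variance s_c^2 = 9.22917e-08
Welch SE (unpooled) = sqrt(s_r^2/n_r + s_c^2/n_c) = sqrt(5.22048e-08 + 2.30729e-08) = sqrt(7.52777e-08) = 0.000274368
|mean_r - mean_c| = 7.5e-06
t = 7.5e-06 / 0.000274368 = 0.03

0.03


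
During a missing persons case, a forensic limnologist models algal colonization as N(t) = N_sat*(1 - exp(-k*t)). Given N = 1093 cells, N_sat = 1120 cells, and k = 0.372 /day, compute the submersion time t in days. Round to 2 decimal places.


PMSI from diatom colonization curve:
N / N_sat = 1093 / 1120 = 0.975893
1 - N/N_sat = 0.024107
ln(1 - N/N_sat) = -3.725253
t = -ln(1 - N/N_sat) / k = -(-3.725253) / 0.372 = 10.01 days

10.01


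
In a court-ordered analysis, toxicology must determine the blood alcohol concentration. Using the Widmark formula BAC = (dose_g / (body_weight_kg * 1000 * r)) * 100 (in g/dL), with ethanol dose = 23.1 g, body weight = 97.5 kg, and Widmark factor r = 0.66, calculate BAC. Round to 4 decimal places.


Applying the Widmark formula:
BAC = (dose_g / (body_wt * 1000 * r)) * 100
Denominator = 97.5 * 1000 * 0.66 = 64350
BAC = (23.1 / 64350) * 100
BAC = 0.0359 g/dL

0.0359


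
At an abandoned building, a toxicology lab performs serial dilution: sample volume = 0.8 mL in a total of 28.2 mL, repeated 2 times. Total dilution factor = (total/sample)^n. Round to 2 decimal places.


Dilution factor calculation:
Single dilution = V_total / V_sample = 28.2 / 0.8 ≈ 35.25
Number of dilutions = 2
Total DF = (28.2 / 0.8)^2 (full precision, rounded at the end) = 1242.56

1242.56


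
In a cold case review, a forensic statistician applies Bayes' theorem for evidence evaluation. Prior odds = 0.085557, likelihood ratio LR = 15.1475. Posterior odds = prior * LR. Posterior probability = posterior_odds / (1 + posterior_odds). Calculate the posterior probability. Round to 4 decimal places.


Bayesian evidence evaluation:
Posterior odds = prior_odds * LR = 0.085557 * 15.1475 = 1.295975
Posterior probability = posterior_odds / (1 + posterior_odds)
= 1.295975 / (1 + 1.295975)
= 1.295975 / 2.295975
= 0.5645

0.5645


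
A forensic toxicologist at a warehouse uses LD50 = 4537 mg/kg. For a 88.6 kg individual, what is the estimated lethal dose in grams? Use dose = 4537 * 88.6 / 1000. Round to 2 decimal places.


Lethal dose calculation:
Lethal dose = LD50 * body_weight / 1000
= 4537 * 88.6 / 1000
= 401978.2 / 1000
= 401.98 g

401.98


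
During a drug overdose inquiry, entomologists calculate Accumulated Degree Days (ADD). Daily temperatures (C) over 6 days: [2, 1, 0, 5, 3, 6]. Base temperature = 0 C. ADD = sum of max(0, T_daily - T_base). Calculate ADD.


Computing ADD day by day:
Day 1: max(0, 2 - 0) = 2
Day 2: max(0, 1 - 0) = 1
Day 3: max(0, 0 - 0) = 0
Day 4: max(0, 5 - 0) = 5
Day 5: max(0, 3 - 0) = 3
Day 6: max(0, 6 - 0) = 6
Total ADD = 17

17


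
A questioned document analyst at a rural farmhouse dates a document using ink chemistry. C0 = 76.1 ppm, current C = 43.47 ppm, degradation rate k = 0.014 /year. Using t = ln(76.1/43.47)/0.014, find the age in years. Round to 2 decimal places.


Document age estimation:
C0/C = 76.1 / 43.47 = 1.750633
ln(C0/C) = 0.559977
t = 0.559977 / 0.014 = 40.00 years

40.00


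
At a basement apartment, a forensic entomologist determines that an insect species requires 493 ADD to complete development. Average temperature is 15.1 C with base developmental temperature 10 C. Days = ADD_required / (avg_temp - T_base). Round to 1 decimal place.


Insect development time:
Effective temperature = avg_temp - T_base = 15.1 - 10 = 5.1 C
Days = ADD / effective_temp = 493 / 5.1 = 96.7 days

96.7


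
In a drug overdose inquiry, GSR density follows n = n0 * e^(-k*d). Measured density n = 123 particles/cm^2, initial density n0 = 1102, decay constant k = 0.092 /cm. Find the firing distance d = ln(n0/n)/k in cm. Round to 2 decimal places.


GSR distance calculation:
n0/n = 1102 / 123 = 8.95935
ln(n0/n) = 2.192698
d = 2.192698 / 0.092 = 23.83 cm

23.83


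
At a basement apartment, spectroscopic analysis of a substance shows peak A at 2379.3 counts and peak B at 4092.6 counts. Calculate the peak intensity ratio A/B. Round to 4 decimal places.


Spectral peak ratio:
Peak A = 2379.3 counts
Peak B = 4092.6 counts
Ratio = 2379.3 / 4092.6 = 0.5814

0.5814


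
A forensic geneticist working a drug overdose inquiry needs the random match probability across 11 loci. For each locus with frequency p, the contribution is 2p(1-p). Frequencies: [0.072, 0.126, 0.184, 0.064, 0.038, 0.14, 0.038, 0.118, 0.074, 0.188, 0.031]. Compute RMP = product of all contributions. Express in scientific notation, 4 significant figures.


Computing RMP for 11 loci:
Locus 1: 2 * 0.072 * 0.928 = 0.133632
Locus 2: 2 * 0.126 * 0.874 = 0.220248
Locus 3: 2 * 0.184 * 0.816 = 0.300288
Locus 4: 2 * 0.064 * 0.936 = 0.119808
Locus 5: 2 * 0.038 * 0.962 = 0.073112
Locus 6: 2 * 0.14 * 0.86 = 0.2408
Locus 7: 2 * 0.038 * 0.962 = 0.073112
Locus 8: 2 * 0.118 * 0.882 = 0.208152
Locus 9: 2 * 0.074 * 0.926 = 0.137048
Locus 10: 2 * 0.188 * 0.812 = 0.305312
Locus 11: 2 * 0.031 * 0.969 = 0.060078
RMP = 7.132e-10

7.132e-10
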